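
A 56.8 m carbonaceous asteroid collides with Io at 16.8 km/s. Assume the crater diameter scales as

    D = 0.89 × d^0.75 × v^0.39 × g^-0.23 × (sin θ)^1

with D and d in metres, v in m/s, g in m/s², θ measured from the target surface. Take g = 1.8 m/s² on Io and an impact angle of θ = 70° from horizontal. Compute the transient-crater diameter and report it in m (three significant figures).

D ≈ 672 m

In SI units: v = 16800 m/s.
d^0.75 = 56.8^0.75 = 20.69
v^0.39 = 16800^0.39 = 44.45
g^-0.23 = 1.8^-0.23 = 0.8735
(sin 70°)^1 = 0.9397^1 = 0.9397
D = 0.89 × 20.69 × 44.45 × 0.8735 × 0.9397 = 671.9 m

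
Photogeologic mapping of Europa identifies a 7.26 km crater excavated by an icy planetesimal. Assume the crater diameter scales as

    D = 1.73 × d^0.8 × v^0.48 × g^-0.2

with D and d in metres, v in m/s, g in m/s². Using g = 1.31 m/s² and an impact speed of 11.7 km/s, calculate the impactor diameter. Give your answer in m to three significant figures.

d ≈ 131 m

Rearranging for d: d = [D / (1.73 · 11700^0.48 · 1.31^-0.2)]^(1/0.8).
D = 7260 m.
11700^0.48 = 89.69
1.31^-0.2 = 0.9474
Denominator = 1.73 × 89.69 × 0.9474 = 147.0
D / 147.0 = 7260 / 147.0 = 49.39
d = 49.39^(1/0.8) = 49.39^1.25 = 130.9 m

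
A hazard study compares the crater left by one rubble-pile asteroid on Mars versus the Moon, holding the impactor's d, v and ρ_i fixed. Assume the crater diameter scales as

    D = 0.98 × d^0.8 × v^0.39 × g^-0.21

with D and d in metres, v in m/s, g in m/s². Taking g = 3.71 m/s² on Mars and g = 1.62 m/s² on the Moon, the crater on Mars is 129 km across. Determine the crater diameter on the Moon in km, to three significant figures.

D ≈ 154 km

All impactor-dependent factors cancel in the ratio, leaving D_Moon/D_Mars = (g_Moon/g_Mars)^-0.21.
(1.62/3.71)^-0.21 = 0.4367^-0.21 = 1.190
D_Moon = 1.190 × 129 km = 154 km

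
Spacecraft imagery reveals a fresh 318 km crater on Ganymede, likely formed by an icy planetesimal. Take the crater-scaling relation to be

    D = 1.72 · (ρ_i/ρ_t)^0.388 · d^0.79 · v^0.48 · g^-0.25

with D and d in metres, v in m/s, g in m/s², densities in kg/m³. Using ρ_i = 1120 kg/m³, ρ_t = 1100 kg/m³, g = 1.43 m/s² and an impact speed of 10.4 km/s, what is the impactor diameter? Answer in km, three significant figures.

d ≈ 18.7 km

Rearranging for d: d = [D / (1.72 · (1120/1100)^0.388 · 10400^0.48 · 1.43^-0.25)]^(1/0.79).
D = 318000 m.
(1120/1100)^0.388 = 1.007
10400^0.48 = 84.76
1.43^-0.25 = 0.9145
Denominator = 1.72 × 1.007 × 84.76 × 0.9145 = 134.3
D / 134.3 = 318000 / 134.3 = 2368
d = 2368^(1/0.79) = 2368^1.2658 = 18676 m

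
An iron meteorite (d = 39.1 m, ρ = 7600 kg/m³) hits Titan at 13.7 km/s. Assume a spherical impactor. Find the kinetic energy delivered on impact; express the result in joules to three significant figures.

E ≈ 2.23 × 10^16 J

v = 13700 m/s.
Mass m = (π/6) ρ d³ = (π/6) × 7600 × (39.1)³ = 2.379 × 10^8 kg
E = ½ m v² = 0.5 × 2.379 × 10^8 × (13700)² = 2.233 × 10^16 J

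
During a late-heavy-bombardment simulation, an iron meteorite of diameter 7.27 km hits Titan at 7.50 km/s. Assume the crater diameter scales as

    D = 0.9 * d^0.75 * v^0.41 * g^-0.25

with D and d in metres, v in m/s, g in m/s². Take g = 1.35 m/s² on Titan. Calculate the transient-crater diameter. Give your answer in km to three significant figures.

D ≈ 25.5 km

In SI units: d = 7270 m, v = 7500 m/s.
d^0.75 = 7270^0.75 = 787.3
v^0.41 = 7500^0.41 = 38.79
g^-0.25 = 1.35^-0.25 = 0.9277
D = 0.9 × 787.3 × 38.79 × 0.9277 = 25498 m
   = 25.50 km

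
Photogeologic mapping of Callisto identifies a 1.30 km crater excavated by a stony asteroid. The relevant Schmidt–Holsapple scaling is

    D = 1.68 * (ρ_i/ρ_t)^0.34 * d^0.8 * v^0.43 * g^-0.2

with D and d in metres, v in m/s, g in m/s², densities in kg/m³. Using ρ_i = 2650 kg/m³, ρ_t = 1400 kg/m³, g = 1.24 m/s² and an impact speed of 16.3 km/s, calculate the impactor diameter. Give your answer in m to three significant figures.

Rearranging for d: d = [D / (1.68 · (2650/1400)^0.34 · 16300^0.43 · 1.24^-0.2)]^(1/0.8).
D = 1300 m.
(2650/1400)^0.34 = 1.242
16300^0.43 = 64.75
1.24^-0.2 = 0.9579
Denominator = 1.68 × 1.242 × 64.75 × 0.9579 = 129.4
D / 129.4 = 1300 / 129.4 = 10.05
d = 10.05^(1/0.8) = 10.05^1.25 = 17.89 m

d ≈ 17.9 m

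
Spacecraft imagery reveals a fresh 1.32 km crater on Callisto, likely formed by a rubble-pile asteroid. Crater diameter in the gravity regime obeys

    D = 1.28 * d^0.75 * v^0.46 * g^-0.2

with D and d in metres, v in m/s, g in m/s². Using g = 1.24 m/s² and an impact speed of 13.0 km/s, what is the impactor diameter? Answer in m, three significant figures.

d ≈ 33.1 m

Rearranging for d: d = [D / (1.28 · 13000^0.46 · 1.24^-0.2)]^(1/0.75).
D = 1320 m.
13000^0.46 = 78.06
1.24^-0.2 = 0.9579
Denominator = 1.28 × 78.06 × 0.9579 = 95.71
D / 95.71 = 1320 / 95.71 = 13.79
d = 13.79^(1/0.75) = 13.79^1.3333 = 33.07 m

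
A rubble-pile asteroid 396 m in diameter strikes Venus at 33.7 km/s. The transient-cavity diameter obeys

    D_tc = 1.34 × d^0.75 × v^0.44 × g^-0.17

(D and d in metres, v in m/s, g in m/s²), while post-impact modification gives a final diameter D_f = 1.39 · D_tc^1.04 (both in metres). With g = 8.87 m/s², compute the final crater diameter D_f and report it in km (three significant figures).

D_f ≈ 16.1 km

v = 33700 m/s.
d^0.75 = 396^0.75 = 88.77
v^0.44 = 33700^0.44 = 98.21
g^-0.17 = 8.87^-0.17 = 0.6900
D_tc = 1.34 × 88.77 × 98.21 × 0.6900 = 8061 m
D_f = 1.39 × (8061)^1.04 = 16057 m
     = 16.06 km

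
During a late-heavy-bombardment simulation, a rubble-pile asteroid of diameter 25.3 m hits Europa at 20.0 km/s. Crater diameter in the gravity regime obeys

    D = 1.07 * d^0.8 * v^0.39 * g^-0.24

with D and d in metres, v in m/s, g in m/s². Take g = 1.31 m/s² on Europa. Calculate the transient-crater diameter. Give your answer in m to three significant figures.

In SI units: v = 20000 m/s.
d^0.8 = 25.3^0.8 = 13.26
v^0.39 = 20000^0.39 = 47.58
g^-0.24 = 1.31^-0.24 = 0.9372
D = 1.07 × 13.26 × 47.58 × 0.9372 = 632.7 m

D ≈ 633 m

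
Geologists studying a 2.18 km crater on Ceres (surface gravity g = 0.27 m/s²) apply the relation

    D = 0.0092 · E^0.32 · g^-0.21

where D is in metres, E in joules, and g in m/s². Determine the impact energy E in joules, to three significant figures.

E ≈ 2.65 × 10^16 J

Rearranging: E = [D / (0.0092 · g^-0.21)]^(1/0.32).
D = 2180 m.
g^-0.21 = 0.27^-0.21 = 1.316
D / (0.0092 × 1.316) = 2180 / (0.01211) = 1.800 × 10^5
E = (1.800 × 10^5)^3.125 = 2.647 × 10^16 J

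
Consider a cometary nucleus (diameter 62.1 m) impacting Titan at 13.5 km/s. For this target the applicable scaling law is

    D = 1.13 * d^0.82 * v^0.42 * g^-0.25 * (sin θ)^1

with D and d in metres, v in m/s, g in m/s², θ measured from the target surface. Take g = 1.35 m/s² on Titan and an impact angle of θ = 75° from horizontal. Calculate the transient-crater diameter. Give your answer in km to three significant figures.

In SI units: v = 13500 m/s.
d^0.82 = 62.1^0.82 = 29.53
v^0.42 = 13500^0.42 = 54.29
g^-0.25 = 1.35^-0.25 = 0.9277
(sin 75°)^1 = 0.9659^1 = 0.9659
D = 1.13 × 29.53 × 54.29 × 0.9277 × 0.9659 = 1623 m
   = 1.623 km

D ≈ 1.62 km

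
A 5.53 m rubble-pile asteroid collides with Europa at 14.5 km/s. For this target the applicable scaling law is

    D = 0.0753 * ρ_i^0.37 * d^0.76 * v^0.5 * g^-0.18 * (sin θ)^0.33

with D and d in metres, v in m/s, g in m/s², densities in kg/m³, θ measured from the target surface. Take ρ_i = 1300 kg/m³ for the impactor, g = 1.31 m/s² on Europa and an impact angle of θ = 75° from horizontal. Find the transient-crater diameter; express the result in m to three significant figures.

In SI units: v = 14500 m/s.
ρ_i^0.37 = 1300^0.37 = 14.20
d^0.76 = 5.53^0.76 = 3.668
v^0.5 = 14500^0.5 = 120.4
g^-0.18 = 1.31^-0.18 = 0.9526
(sin 75°)^0.33 = 0.9659^0.33 = 0.9886
D = 0.0753 × 14.20 × 3.668 × 120.4 × 0.9526 × 0.9886 = 444.7 m

D ≈ 445 m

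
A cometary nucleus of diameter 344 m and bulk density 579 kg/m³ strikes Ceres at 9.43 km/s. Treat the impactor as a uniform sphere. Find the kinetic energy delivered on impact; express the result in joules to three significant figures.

v = 9430 m/s.
Mass m = (π/6) ρ d³ = (π/6) × 579 × (344)³ = 1.234 × 10^10 kg
E = ½ m v² = 0.5 × 1.234 × 10^10 × (9430)² = 5.487 × 10^17 J

E ≈ 5.49 × 10^17 J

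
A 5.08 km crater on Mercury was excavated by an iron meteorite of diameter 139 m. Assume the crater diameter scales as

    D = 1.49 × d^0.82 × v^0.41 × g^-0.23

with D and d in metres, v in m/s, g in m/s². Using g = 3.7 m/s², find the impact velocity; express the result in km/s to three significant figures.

Rearranging for v: v = [D / (1.49 · 139^0.82 · 3.7^-0.23)]^(1/0.41).
D = 5080 m.
139^0.82 = 57.18
3.7^-0.23 = 0.7401
Denominator = 1.49 × 57.18 × 0.7401 = 63.06
D / 63.06 = 5080 / 63.06 = 80.56
v = 80.56^(1/0.41) = 80.56^2.439 = 44568 m/s

v ≈ 44.6 km/s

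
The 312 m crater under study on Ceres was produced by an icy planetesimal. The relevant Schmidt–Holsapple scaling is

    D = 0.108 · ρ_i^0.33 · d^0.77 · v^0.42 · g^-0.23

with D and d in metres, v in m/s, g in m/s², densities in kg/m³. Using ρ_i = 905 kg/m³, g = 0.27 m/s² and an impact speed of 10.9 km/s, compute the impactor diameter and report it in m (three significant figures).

d ≈ 7.17 m

Rearranging for d: d = [D / (0.108 · 905^0.33 · 10900^0.42 · 0.27^-0.23)]^(1/0.77).
905^0.33 = 9.456
10900^0.42 = 49.63
0.27^-0.23 = 1.351
Denominator = 0.108 × 9.456 × 49.63 × 1.351 = 68.47
D / 68.47 = 312 / 68.47 = 4.557
d = 4.557^(1/0.77) = 4.557^1.2987 = 7.168 m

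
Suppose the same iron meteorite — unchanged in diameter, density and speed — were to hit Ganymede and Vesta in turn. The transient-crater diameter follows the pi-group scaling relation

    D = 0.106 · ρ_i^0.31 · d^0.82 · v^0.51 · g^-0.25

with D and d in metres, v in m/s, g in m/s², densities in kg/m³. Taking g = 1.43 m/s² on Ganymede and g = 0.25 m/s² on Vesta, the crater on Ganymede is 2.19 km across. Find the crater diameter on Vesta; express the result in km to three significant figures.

D ≈ 3.39 km

All impactor-dependent factors cancel in the ratio, leaving D_Vesta/D_Ganymede = (g_Vesta/g_Ganymede)^-0.25.
(0.25/1.43)^-0.25 = 0.1748^-0.25 = 1.547
D_Vesta = 1.547 × 2.19 km = 3.39 km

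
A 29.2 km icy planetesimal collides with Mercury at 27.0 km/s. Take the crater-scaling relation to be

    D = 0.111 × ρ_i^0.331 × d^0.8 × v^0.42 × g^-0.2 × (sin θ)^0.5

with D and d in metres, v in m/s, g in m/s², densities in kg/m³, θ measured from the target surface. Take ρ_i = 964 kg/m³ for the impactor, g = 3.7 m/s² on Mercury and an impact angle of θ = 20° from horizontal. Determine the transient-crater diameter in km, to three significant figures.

D ≈ 132 km

In SI units: d = 29200 m, v = 27000 m/s.
ρ_i^0.331 = 964^0.331 = 9.721
d^0.8 = 29200^0.8 = 3735
v^0.42 = 27000^0.42 = 72.64
g^-0.2 = 3.7^-0.2 = 0.7698
(sin 20°)^0.5 = 0.3420^0.5 = 0.5848
D = 0.111 × 9.721 × 3735 × 72.64 × 0.7698 × 0.5848 = 1.318 × 10^5 m
   = 131.8 km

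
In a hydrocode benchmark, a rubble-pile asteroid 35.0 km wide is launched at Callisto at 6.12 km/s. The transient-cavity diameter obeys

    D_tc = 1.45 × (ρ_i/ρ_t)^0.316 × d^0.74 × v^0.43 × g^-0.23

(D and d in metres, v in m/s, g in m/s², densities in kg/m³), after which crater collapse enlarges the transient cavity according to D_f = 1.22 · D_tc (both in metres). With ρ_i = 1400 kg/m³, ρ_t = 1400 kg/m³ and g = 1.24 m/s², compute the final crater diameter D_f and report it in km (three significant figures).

D_f ≈ 165 km

In SI: d = 35000 m, v = 6120 m/s.
(ρ_i/ρ_t)^0.316 = (1400/1400)^0.316 = 1.000
d^0.74 = 35000^0.74 = 2305
v^0.43 = 6120^0.43 = 42.49
g^-0.23 = 1.24^-0.23 = 0.9517
D_tc = 1.45 × 1.000 × 2305 × 42.49 × 0.9517 = 1.352 × 10^5 m
D_f = 1.22 × 1.352 × 10^5 = 1.649 × 10^5 m
     = 164.9 km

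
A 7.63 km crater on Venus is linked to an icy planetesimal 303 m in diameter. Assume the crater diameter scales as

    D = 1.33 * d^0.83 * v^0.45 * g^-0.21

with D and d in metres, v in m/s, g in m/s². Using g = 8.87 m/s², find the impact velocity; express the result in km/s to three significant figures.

v ≈ 16.5 km/s

Rearranging for v: v = [D / (1.33 · 303^0.83 · 8.87^-0.21)]^(1/0.45).
D = 7630 m.
303^0.83 = 114.7
8.87^-0.21 = 0.6323
Denominator = 1.33 × 114.7 × 0.6323 = 96.46
D / 96.46 = 7630 / 96.46 = 79.10
v = 79.10^(1/0.45) = 79.10^2.2222 = 16524 m/s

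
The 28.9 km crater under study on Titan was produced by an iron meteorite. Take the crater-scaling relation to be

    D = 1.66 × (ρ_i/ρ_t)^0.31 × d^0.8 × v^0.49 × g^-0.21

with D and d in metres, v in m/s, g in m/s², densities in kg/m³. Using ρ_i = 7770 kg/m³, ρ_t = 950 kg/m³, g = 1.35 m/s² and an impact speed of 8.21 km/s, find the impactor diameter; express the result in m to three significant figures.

Rearranging for d: d = [D / (1.66 · (7770/950)^0.31 · 8210^0.49 · 1.35^-0.21)]^(1/0.8).
D = 28900 m.
(7770/950)^0.31 = 1.918
8210^0.49 = 82.80
1.35^-0.21 = 0.9389
Denominator = 1.66 × 1.918 × 82.80 × 0.9389 = 247.5
D / 247.5 = 28900 / 247.5 = 116.8
d = 116.8^(1/0.8) = 116.8^1.25 = 384.0 m

d ≈ 384 m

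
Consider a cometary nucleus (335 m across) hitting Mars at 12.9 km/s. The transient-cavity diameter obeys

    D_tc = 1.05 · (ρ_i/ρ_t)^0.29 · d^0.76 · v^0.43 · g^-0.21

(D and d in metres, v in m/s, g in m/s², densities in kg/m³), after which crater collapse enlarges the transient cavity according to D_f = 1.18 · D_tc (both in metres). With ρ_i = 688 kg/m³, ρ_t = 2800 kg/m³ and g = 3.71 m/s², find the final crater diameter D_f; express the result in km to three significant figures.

D_f ≈ 3.04 km

v = 12900 m/s.
(ρ_i/ρ_t)^0.29 = (688/2800)^0.29 = 0.6656
d^0.76 = 335^0.76 = 82.99
v^0.43 = 12900^0.43 = 58.55
g^-0.21 = 3.71^-0.21 = 0.7593
D_tc = 1.05 × 0.6656 × 82.99 × 58.55 × 0.7593 = 2579 m
D_f = 1.18 × 2579 = 3043 m
     = 3.043 km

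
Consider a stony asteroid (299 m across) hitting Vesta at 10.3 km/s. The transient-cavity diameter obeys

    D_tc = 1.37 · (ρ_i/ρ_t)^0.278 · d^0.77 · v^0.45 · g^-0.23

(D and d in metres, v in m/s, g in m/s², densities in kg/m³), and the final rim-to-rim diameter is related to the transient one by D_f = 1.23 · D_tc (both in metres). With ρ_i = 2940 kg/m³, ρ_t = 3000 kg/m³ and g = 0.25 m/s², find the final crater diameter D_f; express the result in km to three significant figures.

D_f ≈ 11.9 km

v = 10300 m/s.
(ρ_i/ρ_t)^0.278 = (2940/3000)^0.278 = 0.9944
d^0.77 = 299^0.77 = 80.59
v^0.45 = 10300^0.45 = 63.94
g^-0.23 = 0.25^-0.23 = 1.376
D_tc = 1.37 × 0.9944 × 80.59 × 63.94 × 1.376 = 9659 m
D_f = 1.23 × 9659 = 11881 m
     = 11.88 km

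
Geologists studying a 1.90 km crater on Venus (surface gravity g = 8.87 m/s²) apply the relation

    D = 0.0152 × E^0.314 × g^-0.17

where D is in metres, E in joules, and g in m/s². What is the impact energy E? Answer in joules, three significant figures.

E ≈ 5.56 × 10^16 J

Rearranging: E = [D / (0.0152 · g^-0.17)]^(1/0.314).
D = 1900 m.
g^-0.17 = 8.87^-0.17 = 0.6900
D / (0.0152 × 0.6900) = 1900 / (0.01049) = 1.811 × 10^5
E = (1.811 × 10^5)^3.1847 = 5.558 × 10^16 J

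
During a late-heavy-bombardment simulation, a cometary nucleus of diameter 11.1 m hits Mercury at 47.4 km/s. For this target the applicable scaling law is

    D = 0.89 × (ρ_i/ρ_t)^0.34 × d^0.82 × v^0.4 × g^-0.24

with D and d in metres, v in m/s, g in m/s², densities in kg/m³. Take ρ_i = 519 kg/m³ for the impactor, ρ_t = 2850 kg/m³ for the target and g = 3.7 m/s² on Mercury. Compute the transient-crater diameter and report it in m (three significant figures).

D ≈ 195 m

In SI units: v = 47400 m/s.
(ρ_i/ρ_t)^0.34 = (519/2850)^0.34 = 0.5604
d^0.82 = 11.1^0.82 = 7.197
v^0.4 = 47400^0.4 = 74.18
g^-0.24 = 3.7^-0.24 = 0.7305
D = 0.89 × 0.5604 × 7.197 × 74.18 × 0.7305 = 194.5 m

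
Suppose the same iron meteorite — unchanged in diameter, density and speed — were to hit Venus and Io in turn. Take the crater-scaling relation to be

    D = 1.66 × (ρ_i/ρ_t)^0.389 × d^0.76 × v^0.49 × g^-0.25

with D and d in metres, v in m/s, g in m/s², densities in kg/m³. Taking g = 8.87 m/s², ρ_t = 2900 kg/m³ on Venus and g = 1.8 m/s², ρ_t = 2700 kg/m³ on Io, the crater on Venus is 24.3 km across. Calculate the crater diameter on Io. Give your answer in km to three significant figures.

The impactor-only factors (d, v, ρ_i) cancel in the ratio, leaving D_Io/D_Venus = (g_Io/g_Venus)^-0.25 · (ρ_t,Venus/ρ_t,Io)^0.389.
(1.8/8.87)^-0.25 = 0.2029^-0.25 = 1.490
(2900/2700)^0.389 = 1.074^0.389 = 1.028
Ratio = 1.490 × 1.028 = 1.532
D_Io = 1.532 × 24.3 km = 37.2 km

D ≈ 37.2 km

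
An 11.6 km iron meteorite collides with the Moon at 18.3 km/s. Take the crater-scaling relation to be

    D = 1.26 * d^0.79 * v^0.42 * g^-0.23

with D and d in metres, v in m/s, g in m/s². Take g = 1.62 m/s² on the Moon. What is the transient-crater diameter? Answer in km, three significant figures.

D ≈ 113 km

In SI units: d = 11600 m, v = 18300 m/s.
d^0.79 = 11600^0.79 = 1625
v^0.42 = 18300^0.42 = 61.69
g^-0.23 = 1.62^-0.23 = 0.8950
D = 1.26 × 1625 × 61.69 × 0.8950 = 1.130 × 10^5 m
   = 113.0 km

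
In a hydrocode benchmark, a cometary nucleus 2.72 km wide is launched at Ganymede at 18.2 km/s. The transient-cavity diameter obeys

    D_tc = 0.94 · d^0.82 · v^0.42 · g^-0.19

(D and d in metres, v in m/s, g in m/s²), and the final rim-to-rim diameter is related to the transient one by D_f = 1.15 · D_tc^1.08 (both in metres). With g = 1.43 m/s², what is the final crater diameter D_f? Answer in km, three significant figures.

In SI: d = 2720 m, v = 18200 m/s.
d^0.82 = 2720^0.82 = 655.2
v^0.42 = 18200^0.42 = 61.55
g^-0.19 = 1.43^-0.19 = 0.9343
D_tc = 0.94 × 655.2 × 61.55 × 0.9343 = 35420 m
D_f = 1.15 × (35420)^1.08 = 94164 m
     = 94.16 km

D_f ≈ 94.2 km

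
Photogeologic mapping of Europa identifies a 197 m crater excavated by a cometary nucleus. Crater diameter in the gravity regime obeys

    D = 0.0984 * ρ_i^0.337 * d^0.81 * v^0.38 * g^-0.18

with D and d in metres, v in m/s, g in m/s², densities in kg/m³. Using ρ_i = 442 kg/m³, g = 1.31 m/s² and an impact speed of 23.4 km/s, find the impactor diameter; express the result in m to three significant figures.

Rearranging for d: d = [D / (0.0984 · 442^0.337 · 23400^0.38 · 1.31^-0.18)]^(1/0.81).
442^0.337 = 7.789
23400^0.38 = 45.74
1.31^-0.18 = 0.9526
Denominator = 0.0984 × 7.789 × 45.74 × 0.9526 = 33.40
D / 33.40 = 197 / 33.40 = 5.898
d = 5.898^(1/0.81) = 5.898^1.2346 = 8.944 m

d ≈ 8.94 m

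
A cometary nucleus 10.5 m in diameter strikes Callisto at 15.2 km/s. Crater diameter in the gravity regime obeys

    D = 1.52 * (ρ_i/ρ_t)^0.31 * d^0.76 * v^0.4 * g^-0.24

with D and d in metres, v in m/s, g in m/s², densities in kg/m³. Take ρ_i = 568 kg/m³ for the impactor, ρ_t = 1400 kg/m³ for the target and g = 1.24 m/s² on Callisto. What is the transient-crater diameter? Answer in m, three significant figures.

D ≈ 307 m

In SI units: v = 15200 m/s.
(ρ_i/ρ_t)^0.31 = (568/1400)^0.31 = 0.7560
d^0.76 = 10.5^0.76 = 5.972
v^0.4 = 15200^0.4 = 47.07
g^-0.24 = 1.24^-0.24 = 0.9497
D = 1.52 × 0.7560 × 5.972 × 47.07 × 0.9497 = 306.8 m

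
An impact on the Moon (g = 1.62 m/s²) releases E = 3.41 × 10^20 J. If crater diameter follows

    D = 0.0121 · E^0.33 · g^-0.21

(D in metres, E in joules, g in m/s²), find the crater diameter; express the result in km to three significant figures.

E^0.33 = (3.41 × 10^20)^0.33 = 5.968 × 10^6
g^-0.21 = 1.62^-0.21 = 0.9037
D = 0.0121 × 5.968 × 10^6 × 0.9037 = 65259 m
   = 65.26 km

D ≈ 65.3 km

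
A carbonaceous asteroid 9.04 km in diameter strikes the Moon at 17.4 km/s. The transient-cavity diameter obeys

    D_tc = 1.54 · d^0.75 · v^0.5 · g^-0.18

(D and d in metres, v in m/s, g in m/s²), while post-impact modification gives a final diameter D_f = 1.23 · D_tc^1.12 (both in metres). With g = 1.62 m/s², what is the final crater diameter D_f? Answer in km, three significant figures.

D_f ≈ 903 km

In SI: d = 9040 m, v = 17400 m/s.
d^0.75 = 9040^0.75 = 927.1
v^0.5 = 17400^0.5 = 131.9
g^-0.18 = 1.62^-0.18 = 0.9168
D_tc = 1.54 × 927.1 × 131.9 × 0.9168 = 1.727 × 10^5 m
D_f = 1.23 × (1.727 × 10^5)^1.12 = 9.030 × 10^5 m
     = 903.0 km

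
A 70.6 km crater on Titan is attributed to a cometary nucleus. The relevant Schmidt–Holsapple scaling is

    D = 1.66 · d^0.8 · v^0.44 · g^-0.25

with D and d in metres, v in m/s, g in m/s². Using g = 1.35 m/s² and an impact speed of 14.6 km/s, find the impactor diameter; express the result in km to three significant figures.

Rearranging for d: d = [D / (1.66 · 14600^0.44 · 1.35^-0.25)]^(1/0.8).
D = 70600 m.
14600^0.44 = 67.97
1.35^-0.25 = 0.9277
Denominator = 1.66 × 67.97 × 0.9277 = 104.7
D / 104.7 = 70600 / 104.7 = 674.3
d = 674.3^(1/0.8) = 674.3^1.25 = 3436 m

d ≈ 3.44 km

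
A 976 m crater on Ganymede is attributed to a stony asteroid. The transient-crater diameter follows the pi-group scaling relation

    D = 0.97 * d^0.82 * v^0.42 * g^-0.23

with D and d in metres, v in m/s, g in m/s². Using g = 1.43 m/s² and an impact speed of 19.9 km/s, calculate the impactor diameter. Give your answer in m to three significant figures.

Rearranging for d: d = [D / (0.97 · 19900^0.42 · 1.43^-0.23)]^(1/0.82).
19900^0.42 = 63.90
1.43^-0.23 = 0.9210
Denominator = 0.97 × 63.90 × 0.9210 = 57.09
D / 57.09 = 976 / 57.09 = 17.10
d = 17.10^(1/0.82) = 17.10^1.2195 = 31.89 m

d ≈ 31.9 m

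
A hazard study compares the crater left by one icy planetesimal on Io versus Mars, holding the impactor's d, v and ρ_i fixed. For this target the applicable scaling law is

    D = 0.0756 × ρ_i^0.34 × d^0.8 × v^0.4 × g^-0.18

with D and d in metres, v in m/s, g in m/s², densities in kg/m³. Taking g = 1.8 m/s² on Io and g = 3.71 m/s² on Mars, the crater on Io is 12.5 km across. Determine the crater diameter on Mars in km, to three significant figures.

All impactor-dependent factors cancel in the ratio, leaving D_Mars/D_Io = (g_Mars/g_Io)^-0.18.
(3.71/1.8)^-0.18 = 2.061^-0.18 = 0.8779
D_Mars = 0.8779 × 12.5 km = 11.0 km

D ≈ 11.0 km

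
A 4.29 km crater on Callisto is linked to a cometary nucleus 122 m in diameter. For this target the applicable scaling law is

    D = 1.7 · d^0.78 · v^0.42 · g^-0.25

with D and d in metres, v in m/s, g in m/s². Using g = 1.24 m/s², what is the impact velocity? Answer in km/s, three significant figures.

Rearranging for v: v = [D / (1.7 · 122^0.78 · 1.24^-0.25)]^(1/0.42).
D = 4290 m.
122^0.78 = 42.40
1.24^-0.25 = 0.9476
Denominator = 1.7 × 42.40 × 0.9476 = 68.30
D / 68.30 = 4290 / 68.30 = 62.81
v = 62.81^(1/0.42) = 62.81^2.381 = 19103 m/s

v ≈ 19.1 km/s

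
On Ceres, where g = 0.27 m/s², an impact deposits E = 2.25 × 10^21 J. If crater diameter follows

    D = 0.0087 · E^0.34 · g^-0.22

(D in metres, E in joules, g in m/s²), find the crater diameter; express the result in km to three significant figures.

E^0.34 = (2.25 × 10^21)^0.34 = 1.819 × 10^7
g^-0.22 = 0.27^-0.22 = 1.334
D = 0.0087 × 1.819 × 10^7 × 1.334 = 2.111 × 10^5 m
   = 211.1 km

D ≈ 211 km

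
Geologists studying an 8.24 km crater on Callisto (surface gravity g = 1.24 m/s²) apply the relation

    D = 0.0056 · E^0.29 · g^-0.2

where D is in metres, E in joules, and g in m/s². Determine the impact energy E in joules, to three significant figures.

Rearranging: E = [D / (0.0056 · g^-0.2)]^(1/0.29).
D = 8240 m.
g^-0.2 = 1.24^-0.2 = 0.9579
D / (0.0056 × 0.9579) = 8240 / (5.364 × 10^-3) = 1.536 × 10^6
E = (1.536 × 10^6)^3.4483 = 2.150 × 10^21 J

E ≈ 2.15 × 10^21 J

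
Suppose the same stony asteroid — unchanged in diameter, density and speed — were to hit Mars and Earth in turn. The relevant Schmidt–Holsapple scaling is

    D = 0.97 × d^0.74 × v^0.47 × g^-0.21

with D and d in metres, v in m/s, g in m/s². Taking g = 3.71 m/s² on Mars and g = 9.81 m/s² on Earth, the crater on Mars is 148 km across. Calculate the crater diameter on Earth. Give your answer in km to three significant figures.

All impactor-dependent factors cancel in the ratio, leaving D_Earth/D_Mars = (g_Earth/g_Mars)^-0.21.
(9.81/3.71)^-0.21 = 2.644^-0.21 = 0.8153
D_Earth = 0.8153 × 148 km = 121 km

D ≈ 121 km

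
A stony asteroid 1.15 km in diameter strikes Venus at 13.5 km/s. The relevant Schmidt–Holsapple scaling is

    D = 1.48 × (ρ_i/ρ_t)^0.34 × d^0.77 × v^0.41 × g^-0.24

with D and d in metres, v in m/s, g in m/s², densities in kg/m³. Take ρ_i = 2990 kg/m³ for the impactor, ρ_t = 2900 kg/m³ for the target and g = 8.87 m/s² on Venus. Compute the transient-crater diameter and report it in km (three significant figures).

D ≈ 9.94 km

In SI units: d = 1150 m, v = 13500 m/s.
(ρ_i/ρ_t)^0.34 = (2990/2900)^0.34 = 1.010
d^0.77 = 1150^0.77 = 227.4
v^0.41 = 13500^0.41 = 49.37
g^-0.24 = 8.87^-0.24 = 0.5922
D = 1.48 × 1.010 × 227.4 × 49.37 × 0.5922 = 9938 m
   = 9.938 km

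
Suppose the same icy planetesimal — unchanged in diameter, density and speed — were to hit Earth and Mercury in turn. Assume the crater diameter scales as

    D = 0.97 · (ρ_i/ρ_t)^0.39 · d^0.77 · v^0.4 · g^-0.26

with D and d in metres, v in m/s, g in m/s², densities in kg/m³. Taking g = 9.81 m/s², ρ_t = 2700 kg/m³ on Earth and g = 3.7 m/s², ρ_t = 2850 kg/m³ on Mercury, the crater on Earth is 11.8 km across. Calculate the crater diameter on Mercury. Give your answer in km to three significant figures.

D ≈ 14.9 km

The impactor-only factors (d, v, ρ_i) cancel in the ratio, leaving D_Mercury/D_Earth = (g_Mercury/g_Earth)^-0.26 · (ρ_t,Earth/ρ_t,Mercury)^0.39.
(3.7/9.81)^-0.26 = 0.3772^-0.26 = 1.289
(2700/2850)^0.39 = 0.9474^0.39 = 0.9791
Ratio = 1.289 × 0.9791 = 1.262
D_Mercury = 1.262 × 11.8 km = 14.9 km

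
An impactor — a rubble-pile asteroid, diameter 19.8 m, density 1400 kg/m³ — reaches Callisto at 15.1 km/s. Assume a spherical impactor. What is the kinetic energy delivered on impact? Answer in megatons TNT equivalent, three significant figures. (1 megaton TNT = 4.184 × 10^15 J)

v = 15100 m/s.
Mass m = (π/6) ρ d³ = (π/6) × 1400 × (19.8)³ = 5.690 × 10^6 kg
E = ½ m v² = 0.5 × 5.690 × 10^6 × (15100)² = 6.487 × 10^14 J
   = 6.487 × 10^14 / 4.184×10^15 = 0.1550 Mt

E ≈ 0.155 Mt TNT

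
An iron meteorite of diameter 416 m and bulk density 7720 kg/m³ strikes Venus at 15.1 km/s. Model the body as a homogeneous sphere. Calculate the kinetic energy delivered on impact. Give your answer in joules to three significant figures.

E ≈ 3.32 × 10^19 J

v = 15100 m/s.
Mass m = (π/6) ρ d³ = (π/6) × 7720 × (416)³ = 2.910 × 10^11 kg
E = ½ m v² = 0.5 × 2.910 × 10^11 × (15100)² = 3.318 × 10^19 J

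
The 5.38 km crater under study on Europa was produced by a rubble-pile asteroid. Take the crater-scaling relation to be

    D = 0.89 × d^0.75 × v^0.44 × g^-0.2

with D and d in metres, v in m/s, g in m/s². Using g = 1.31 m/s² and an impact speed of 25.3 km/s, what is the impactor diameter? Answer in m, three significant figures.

d ≈ 309 m

Rearranging for d: d = [D / (0.89 · 25300^0.44 · 1.31^-0.2)]^(1/0.75).
D = 5380 m.
25300^0.44 = 86.57
1.31^-0.2 = 0.9474
Denominator = 0.89 × 86.57 × 0.9474 = 72.99
D / 72.99 = 5380 / 72.99 = 73.71
d = 73.71^(1/0.75) = 73.71^1.3333 = 309.0 m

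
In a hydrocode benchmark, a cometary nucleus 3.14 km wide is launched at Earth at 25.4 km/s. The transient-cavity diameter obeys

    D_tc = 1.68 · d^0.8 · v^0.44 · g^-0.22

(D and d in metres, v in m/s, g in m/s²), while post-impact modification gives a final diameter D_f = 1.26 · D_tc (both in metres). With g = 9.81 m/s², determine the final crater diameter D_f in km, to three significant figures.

D_f ≈ 69.7 km

In SI: d = 3140 m, v = 25400 m/s.
d^0.8 = 3140^0.8 = 627.4
v^0.44 = 25400^0.44 = 86.72
g^-0.22 = 9.81^-0.22 = 0.6051
D_tc = 1.68 × 627.4 × 86.72 × 0.6051 = 55310 m
D_f = 1.26 × 55310 = 69691 m
     = 69.69 km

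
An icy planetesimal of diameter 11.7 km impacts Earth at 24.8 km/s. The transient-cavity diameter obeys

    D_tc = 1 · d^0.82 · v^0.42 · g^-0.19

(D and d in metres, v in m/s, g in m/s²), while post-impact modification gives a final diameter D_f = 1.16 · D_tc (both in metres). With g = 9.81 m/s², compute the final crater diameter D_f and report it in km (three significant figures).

In SI: d = 11700 m, v = 24800 m/s.
d^0.82 = 11700^0.82 = 2167
v^0.42 = 24800^0.42 = 70.09
g^-0.19 = 9.81^-0.19 = 0.6480
D_tc = 1 × 2167 × 70.09 × 0.6480 = 98420 m
D_f = 1.16 × 98420 = 1.142 × 10^5 m
     = 114.2 km

D_f ≈ 114 km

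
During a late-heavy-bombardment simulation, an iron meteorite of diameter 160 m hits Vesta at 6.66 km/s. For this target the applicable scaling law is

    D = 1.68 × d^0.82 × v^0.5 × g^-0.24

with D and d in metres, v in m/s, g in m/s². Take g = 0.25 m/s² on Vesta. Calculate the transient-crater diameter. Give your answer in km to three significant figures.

In SI units: v = 6660 m/s.
d^0.82 = 160^0.82 = 64.18
v^0.5 = 6660^0.5 = 81.61
g^-0.24 = 0.25^-0.24 = 1.395
D = 1.68 × 64.18 × 81.61 × 1.395 = 12275 m
   = 12.28 km

D ≈ 12.3 km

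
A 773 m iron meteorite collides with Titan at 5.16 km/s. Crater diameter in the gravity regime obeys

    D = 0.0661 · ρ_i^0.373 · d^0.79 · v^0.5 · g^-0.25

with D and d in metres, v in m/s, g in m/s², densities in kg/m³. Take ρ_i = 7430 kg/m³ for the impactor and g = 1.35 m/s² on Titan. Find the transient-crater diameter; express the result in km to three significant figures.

D ≈ 23.4 km

In SI units: v = 5160 m/s.
ρ_i^0.373 = 7430^0.373 = 27.79
d^0.79 = 773^0.79 = 191.3
v^0.5 = 5160^0.5 = 71.83
g^-0.25 = 1.35^-0.25 = 0.9277
D = 0.0661 × 27.79 × 191.3 × 71.83 × 0.9277 = 23416 m
   = 23.42 km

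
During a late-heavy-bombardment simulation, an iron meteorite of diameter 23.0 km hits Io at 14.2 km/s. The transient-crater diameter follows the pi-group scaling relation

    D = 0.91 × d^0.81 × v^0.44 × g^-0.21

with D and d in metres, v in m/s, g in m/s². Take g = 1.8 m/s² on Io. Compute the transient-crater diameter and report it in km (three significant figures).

D ≈ 184 km

In SI units: d = 23000 m, v = 14200 m/s.
d^0.81 = 23000^0.81 = 3412
v^0.44 = 14200^0.44 = 67.14
g^-0.21 = 1.8^-0.21 = 0.8839
D = 0.91 × 3412 × 67.14 × 0.8839 = 1.843 × 10^5 m
   = 184.3 km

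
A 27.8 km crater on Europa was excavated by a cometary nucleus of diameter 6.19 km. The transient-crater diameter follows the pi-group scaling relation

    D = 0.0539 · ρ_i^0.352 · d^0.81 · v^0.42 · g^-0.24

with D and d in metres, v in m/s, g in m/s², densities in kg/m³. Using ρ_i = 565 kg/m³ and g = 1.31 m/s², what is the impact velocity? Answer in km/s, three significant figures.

Rearranging for v: v = [D / (0.0539 · 565^0.352 · 6190^0.81 · 1.31^-0.24)]^(1/0.42).
D = 27800 m.
565^0.352 = 9.305
6190^0.81 = 1178
1.31^-0.24 = 0.9372
Denominator = 0.0539 × 9.305 × 1178 × 0.9372 = 553.7
D / 553.7 = 27800 / 553.7 = 50.21
v = 50.21^(1/0.42) = 50.21^2.381 = 11209 m/s

v ≈ 11.2 km/s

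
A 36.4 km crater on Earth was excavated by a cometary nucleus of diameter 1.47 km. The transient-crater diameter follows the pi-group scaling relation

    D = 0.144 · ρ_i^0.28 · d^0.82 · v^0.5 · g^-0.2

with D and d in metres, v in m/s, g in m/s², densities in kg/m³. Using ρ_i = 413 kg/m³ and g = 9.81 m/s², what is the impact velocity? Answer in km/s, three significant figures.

v ≈ 34.9 km/s

Rearranging for v: v = [D / (0.144 · 413^0.28 · 1470^0.82 · 9.81^-0.2)]^(1/0.5).
D = 36400 m.
413^0.28 = 5.401
1470^0.82 = 395.5
9.81^-0.2 = 0.6334
Denominator = 0.144 × 5.401 × 395.5 × 0.6334 = 194.8
D / 194.8 = 36400 / 194.8 = 186.9
v = 186.9^(1/0.5) = 186.9^2 = 34932 m/s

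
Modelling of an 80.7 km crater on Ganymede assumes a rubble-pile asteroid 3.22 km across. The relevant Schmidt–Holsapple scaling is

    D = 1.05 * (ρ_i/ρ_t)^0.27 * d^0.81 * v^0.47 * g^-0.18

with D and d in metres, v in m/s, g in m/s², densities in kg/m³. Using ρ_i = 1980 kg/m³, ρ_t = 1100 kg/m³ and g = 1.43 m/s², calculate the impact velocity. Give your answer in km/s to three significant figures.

v ≈ 18.3 km/s

Rearranging for v: v = [D / (1.05 · (1980/1100)^0.27 · 3220^0.81 · 1.43^-0.18)]^(1/0.47).
D = 80700 m.
(1980/1100)^0.27 = 1.172
3220^0.81 = 694.0
1.43^-0.18 = 0.9376
Denominator = 1.05 × 1.172 × 694.0 × 0.9376 = 800.7
D / 800.7 = 80700 / 800.7 = 100.8
v = 100.8^(1/0.47) = 100.8^2.1277 = 18313 m/s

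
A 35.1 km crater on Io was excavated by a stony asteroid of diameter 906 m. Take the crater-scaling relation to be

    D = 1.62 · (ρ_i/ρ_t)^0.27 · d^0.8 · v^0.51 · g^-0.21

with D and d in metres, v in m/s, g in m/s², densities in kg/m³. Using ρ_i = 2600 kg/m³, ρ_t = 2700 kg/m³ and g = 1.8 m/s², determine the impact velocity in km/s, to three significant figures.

v ≈ 9.48 km/s

Rearranging for v: v = [D / (1.62 · (2600/2700)^0.27 · 906^0.8 · 1.8^-0.21)]^(1/0.51).
D = 35100 m.
(2600/2700)^0.27 = 0.9899
906^0.8 = 232.1
1.8^-0.21 = 0.8839
Denominator = 1.62 × 0.9899 × 232.1 × 0.8839 = 329.0
D / 329.0 = 35100 / 329.0 = 106.7
v = 106.7^(1/0.51) = 106.7^1.9608 = 9480 m/s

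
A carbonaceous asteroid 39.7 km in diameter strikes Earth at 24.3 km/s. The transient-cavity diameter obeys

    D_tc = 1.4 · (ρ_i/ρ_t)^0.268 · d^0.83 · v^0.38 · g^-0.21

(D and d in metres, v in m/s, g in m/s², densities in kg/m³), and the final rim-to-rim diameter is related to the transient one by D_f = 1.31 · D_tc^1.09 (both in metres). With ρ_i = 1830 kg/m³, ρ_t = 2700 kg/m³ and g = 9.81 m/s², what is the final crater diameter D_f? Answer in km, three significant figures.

In SI: d = 39700 m, v = 24300 m/s.
(ρ_i/ρ_t)^0.268 = (1830/2700)^0.268 = 0.9010
d^0.83 = 39700^0.83 = 6561
v^0.38 = 24300^0.38 = 46.40
g^-0.21 = 9.81^-0.21 = 0.6191
D_tc = 1.4 × 0.9010 × 6561 × 46.40 × 0.6191 = 2.377 × 10^5 m
D_f = 1.31 × (2.377 × 10^5)^1.09 = 9.487 × 10^5 m
     = 948.7 km

D_f ≈ 949 km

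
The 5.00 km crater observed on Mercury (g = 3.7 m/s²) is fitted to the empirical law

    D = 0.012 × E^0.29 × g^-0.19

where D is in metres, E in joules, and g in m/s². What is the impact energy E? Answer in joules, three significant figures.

E ≈ 5.63 × 10^19 J

Rearranging: E = [D / (0.012 · g^-0.19)]^(1/0.29).
D = 5000 m.
g^-0.19 = 3.7^-0.19 = 0.7799
D / (0.012 × 0.7799) = 5000 / (9.359 × 10^-3) = 5.342 × 10^5
E = (5.342 × 10^5)^3.4483 = 5.634 × 10^19 J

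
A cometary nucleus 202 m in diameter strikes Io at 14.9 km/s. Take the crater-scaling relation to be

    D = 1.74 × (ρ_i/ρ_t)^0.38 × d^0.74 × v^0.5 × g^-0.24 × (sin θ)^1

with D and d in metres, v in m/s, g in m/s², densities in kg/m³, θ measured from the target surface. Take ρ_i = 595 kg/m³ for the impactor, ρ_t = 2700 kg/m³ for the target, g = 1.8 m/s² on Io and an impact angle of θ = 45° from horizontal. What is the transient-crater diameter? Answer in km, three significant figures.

In SI units: v = 14900 m/s.
(ρ_i/ρ_t)^0.38 = (595/2700)^0.38 = 0.5629
d^0.74 = 202^0.74 = 50.81
v^0.5 = 14900^0.5 = 122.1
g^-0.24 = 1.8^-0.24 = 0.8684
(sin 45°)^1 = 0.7071^1 = 0.7071
D = 1.74 × 0.5629 × 50.81 × 122.1 × 0.8684 × 0.7071 = 3731 m
   = 3.731 km

D ≈ 3.73 km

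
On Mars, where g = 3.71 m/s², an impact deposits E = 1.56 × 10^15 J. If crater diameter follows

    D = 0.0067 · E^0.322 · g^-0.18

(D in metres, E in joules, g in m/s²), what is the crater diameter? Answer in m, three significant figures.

D ≈ 413 m

E^0.322 = (1.56 × 10^15)^0.322 = 7.802 × 10^4
g^-0.18 = 3.71^-0.18 = 0.7898
D = 0.0067 × 7.802 × 10^4 × 0.7898 = 412.9 m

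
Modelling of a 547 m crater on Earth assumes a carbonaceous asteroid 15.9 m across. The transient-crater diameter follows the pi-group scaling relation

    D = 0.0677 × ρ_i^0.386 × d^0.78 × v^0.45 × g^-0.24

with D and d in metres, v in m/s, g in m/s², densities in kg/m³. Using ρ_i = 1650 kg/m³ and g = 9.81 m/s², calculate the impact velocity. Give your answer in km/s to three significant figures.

v ≈ 23.4 km/s

Rearranging for v: v = [D / (0.0677 · 1650^0.386 · 15.9^0.78 · 9.81^-0.24)]^(1/0.45).
1650^0.386 = 17.46
15.9^0.78 = 8.651
9.81^-0.24 = 0.5781
Denominator = 0.0677 × 17.46 × 8.651 × 0.5781 = 5.912
D / 5.912 = 547 / 5.912 = 92.52
v = 92.52^(1/0.45) = 92.52^2.2222 = 23408 m/s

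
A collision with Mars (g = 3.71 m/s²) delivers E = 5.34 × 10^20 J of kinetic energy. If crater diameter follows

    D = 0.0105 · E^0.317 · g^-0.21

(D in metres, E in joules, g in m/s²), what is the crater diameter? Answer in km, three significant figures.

D ≈ 29.7 km

E^0.317 = (5.34 × 10^20)^0.317 = 3.721 × 10^6
g^-0.21 = 3.71^-0.21 = 0.7593
D = 0.0105 × 3.721 × 10^6 × 0.7593 = 29666 m
   = 29.67 km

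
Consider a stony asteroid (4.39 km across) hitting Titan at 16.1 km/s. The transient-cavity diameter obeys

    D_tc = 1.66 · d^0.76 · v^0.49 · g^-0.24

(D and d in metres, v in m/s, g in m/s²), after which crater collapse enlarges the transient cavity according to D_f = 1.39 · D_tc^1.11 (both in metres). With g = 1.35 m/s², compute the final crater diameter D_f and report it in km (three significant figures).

In SI: d = 4390 m, v = 16100 m/s.
d^0.76 = 4390^0.76 = 586.5
v^0.49 = 16100^0.49 = 115.2
g^-0.24 = 1.35^-0.24 = 0.9305
D_tc = 1.66 × 586.5 × 115.2 × 0.9305 = 1.044 × 10^5 m
D_f = 1.39 × (1.044 × 10^5)^1.11 = 5.173 × 10^5 m
     = 517.3 km

D_f ≈ 517 km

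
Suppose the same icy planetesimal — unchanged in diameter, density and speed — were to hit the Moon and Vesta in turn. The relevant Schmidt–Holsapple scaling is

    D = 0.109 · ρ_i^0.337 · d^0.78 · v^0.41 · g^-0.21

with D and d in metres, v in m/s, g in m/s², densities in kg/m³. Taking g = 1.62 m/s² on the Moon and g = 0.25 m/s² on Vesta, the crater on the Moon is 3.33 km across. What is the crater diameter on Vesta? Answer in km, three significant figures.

All impactor-dependent factors cancel in the ratio, leaving D_Vesta/D_Moon = (g_Vesta/g_Moon)^-0.21.
(0.25/1.62)^-0.21 = 0.1543^-0.21 = 1.481
D_Vesta = 1.481 × 3.33 km = 4.93 km

D ≈ 4.93 km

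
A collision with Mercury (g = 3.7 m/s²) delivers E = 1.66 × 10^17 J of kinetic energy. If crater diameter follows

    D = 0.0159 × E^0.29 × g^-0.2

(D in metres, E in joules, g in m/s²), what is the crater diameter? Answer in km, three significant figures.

E^0.29 = (1.66 × 10^17)^0.29 = 9.859 × 10^4
g^-0.2 = 3.7^-0.2 = 0.7698
D = 0.0159 × 9.859 × 10^4 × 0.7698 = 1207 m
   = 1.207 km

D ≈ 1.21 km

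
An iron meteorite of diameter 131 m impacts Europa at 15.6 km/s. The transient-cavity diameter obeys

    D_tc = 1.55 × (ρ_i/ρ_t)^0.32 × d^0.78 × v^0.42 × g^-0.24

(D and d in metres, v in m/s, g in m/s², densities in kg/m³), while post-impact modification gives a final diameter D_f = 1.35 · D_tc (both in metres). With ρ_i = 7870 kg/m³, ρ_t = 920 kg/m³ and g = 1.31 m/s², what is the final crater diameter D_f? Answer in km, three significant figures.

D_f ≈ 10.1 km

v = 15600 m/s.
(ρ_i/ρ_t)^0.32 = (7870/920)^0.32 = 1.987
d^0.78 = 131^0.78 = 44.82
v^0.42 = 15600^0.42 = 57.69
g^-0.24 = 1.31^-0.24 = 0.9372
D_tc = 1.55 × 1.987 × 44.82 × 57.69 × 0.9372 = 7463 m
D_f = 1.35 × 7463 = 10075 m
     = 10.08 km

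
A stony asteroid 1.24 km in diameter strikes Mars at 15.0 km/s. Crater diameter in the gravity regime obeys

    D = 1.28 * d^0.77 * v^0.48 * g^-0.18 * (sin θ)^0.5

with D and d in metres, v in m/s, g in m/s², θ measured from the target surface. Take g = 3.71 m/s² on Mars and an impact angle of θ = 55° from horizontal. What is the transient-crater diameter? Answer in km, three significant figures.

In SI units: d = 1240 m, v = 15000 m/s.
d^0.77 = 1240^0.77 = 241.0
v^0.48 = 15000^0.48 = 101.0
g^-0.18 = 3.71^-0.18 = 0.7898
(sin 55°)^0.5 = 0.8192^0.5 = 0.9051
D = 1.28 × 241.0 × 101.0 × 0.7898 × 0.9051 = 22272 m
   = 22.27 km

D ≈ 22.3 km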